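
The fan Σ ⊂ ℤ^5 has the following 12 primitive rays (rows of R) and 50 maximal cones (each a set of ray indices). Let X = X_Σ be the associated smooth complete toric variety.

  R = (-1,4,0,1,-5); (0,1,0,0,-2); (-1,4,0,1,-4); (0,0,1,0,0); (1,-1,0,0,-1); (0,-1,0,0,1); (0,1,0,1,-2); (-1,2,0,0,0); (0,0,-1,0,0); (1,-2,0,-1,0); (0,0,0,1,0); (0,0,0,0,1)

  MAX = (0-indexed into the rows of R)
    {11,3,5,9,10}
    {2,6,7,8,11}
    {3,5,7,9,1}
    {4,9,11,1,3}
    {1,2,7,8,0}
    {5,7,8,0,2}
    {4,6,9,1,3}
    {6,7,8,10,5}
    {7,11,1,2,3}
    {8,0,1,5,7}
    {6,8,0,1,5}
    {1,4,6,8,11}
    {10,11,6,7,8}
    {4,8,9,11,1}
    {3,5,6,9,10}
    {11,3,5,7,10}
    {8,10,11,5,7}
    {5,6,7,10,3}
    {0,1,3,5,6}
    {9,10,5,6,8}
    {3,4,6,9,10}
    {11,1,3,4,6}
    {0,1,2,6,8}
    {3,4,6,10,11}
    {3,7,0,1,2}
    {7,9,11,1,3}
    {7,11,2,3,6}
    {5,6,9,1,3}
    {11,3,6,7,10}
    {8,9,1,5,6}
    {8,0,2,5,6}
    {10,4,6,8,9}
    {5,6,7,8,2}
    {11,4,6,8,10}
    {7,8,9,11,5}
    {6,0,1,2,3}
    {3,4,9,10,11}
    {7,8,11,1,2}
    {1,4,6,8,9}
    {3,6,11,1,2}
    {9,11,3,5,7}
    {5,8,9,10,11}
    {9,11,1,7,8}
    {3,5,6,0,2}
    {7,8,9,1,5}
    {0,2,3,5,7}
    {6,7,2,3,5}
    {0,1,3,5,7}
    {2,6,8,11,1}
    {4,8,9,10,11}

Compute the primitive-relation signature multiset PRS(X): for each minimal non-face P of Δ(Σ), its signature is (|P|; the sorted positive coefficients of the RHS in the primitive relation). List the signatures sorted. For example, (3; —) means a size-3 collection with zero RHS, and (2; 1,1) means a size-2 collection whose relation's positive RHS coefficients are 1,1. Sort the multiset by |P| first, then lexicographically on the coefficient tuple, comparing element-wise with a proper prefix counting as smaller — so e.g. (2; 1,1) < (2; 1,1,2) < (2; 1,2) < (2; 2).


20 collections generate NE(X_Σ); each relation:

  {3,8}:  v_{3} + v_{8} = 0 ; sig = (2; —)
  {0,11}:  v_{0} + v_{11} = v_{2} ; sig = (2; 1)
  {1,10}:  v_{1} + v_{10} = v_{6} ; sig = (2; 1)
  {4,5}:  v_{4} + v_{5} = v_{9} + v_{10} ; sig = (2; 1,1)
  {4,7}:  v_{4} + v_{7} = v_{1} + v_{11} ; sig = (2; 1,1)
  {0,10}:  v_{0} + v_{10} = v_{2} + v_{5} + v_{6} ; sig = (2; 1,1,1)
  {2,4}:  v_{2} + v_{4} = 2·v_{1} + v_{6} + v_{11} ; sig = (2; 1,1,2)
  {0,4}:  v_{0} + v_{4} = 2·v_{1} + v_{6} ; sig = (2; 1,2)
  {2,10}:  v_{2} + v_{10} = 2·v_{6} + v_{7} ; sig = (2; 1,2)
  {0,9}:  v_{0} + v_{9} = 3·v_{1} + v_{5} ; sig = (2; 1,3)
  {2,9}:  v_{2} + v_{9} = 2·v_{1} ; sig = (2; 2)
  {1,5,11}:  v_{1} + v_{5} + v_{11} = 0 ; sig = (3; —)
  {7,9,10}:  v_{7} + v_{9} + v_{10} = 0 ; sig = (3; —)
  {1,2,5}:  v_{1} + v_{2} + v_{5} = v_{0} ; sig = (3; 1)
  {1,6,7}:  v_{1} + v_{6} + v_{7} = v_{2} ; sig = (3; 1)
  {5,6,11}:  v_{5} + v_{6} + v_{11} = v_{10} ; sig = (3; 1)
  {6,7,9}:  v_{6} + v_{7} + v_{9} = v_{1} ; sig = (3; 1)
  {6,9,11}:  v_{6} + v_{9} + v_{11} = v_{4} ; sig = (3; 1)
  {2,5,11}:  v_{2} + v_{5} + v_{11} = v_{6} + v_{7} ; sig = (3; 1,1)
  {0,6,7}:  v_{0} + v_{6} + v_{7} = 2·v_{2} + v_{5} ; sig = (3; 1,2)

so the primitive-relation signature multiset is
[(2; —), (2; 1), (2; 1), (2; 1,1), (2; 1,1), (2; 1,1,1), (2; 1,1,2), (2; 1,2), (2; 1,2), (2; 1,3), (2; 2), (3; —), (3; —), (3; 1), (3; 1), (3; 1), (3; 1), (3; 1), (3; 1,1), (3; 1,2)]


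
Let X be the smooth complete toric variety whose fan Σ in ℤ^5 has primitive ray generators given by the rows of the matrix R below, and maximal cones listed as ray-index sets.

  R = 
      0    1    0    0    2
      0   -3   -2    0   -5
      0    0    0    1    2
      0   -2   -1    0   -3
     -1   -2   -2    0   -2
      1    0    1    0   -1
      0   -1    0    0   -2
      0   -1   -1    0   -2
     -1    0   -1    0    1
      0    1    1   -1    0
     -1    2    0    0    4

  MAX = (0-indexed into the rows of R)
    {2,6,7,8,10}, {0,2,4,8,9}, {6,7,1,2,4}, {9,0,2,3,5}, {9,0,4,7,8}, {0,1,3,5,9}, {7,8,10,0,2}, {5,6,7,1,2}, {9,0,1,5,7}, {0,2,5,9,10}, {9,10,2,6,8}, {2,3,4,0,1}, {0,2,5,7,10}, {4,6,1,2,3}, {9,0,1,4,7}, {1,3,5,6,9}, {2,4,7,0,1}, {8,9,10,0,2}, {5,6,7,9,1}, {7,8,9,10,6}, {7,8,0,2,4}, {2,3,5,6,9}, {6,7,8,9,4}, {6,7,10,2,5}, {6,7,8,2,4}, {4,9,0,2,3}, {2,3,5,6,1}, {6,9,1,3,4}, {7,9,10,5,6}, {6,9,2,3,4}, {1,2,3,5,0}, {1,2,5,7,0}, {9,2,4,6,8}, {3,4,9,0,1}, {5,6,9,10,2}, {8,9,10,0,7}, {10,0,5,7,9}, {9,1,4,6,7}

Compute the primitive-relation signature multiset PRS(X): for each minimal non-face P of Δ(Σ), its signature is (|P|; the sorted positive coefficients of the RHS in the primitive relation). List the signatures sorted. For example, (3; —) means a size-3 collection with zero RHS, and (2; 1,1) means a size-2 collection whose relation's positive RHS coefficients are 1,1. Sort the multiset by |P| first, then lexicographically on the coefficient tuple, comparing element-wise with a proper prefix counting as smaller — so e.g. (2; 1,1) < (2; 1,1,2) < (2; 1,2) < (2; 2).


11 minimal non-faces of Δ(Σ) (on 11 rays):

  P={0,6}:  v_{0} + v_{6} = 0  so sig = (2; —)
  P={5,8}:  v_{5} + v_{8} = 0  so sig = (2; —)
  P={3,7}:  v_{3} + v_{7} = v_{1}  so sig = (2; 1)
  P={3,8}:  v_{3} + v_{8} = v_{4}  so sig = (2; 1)
  P={3,10}:  v_{3} + v_{10} = v_{8}  so sig = (2; 1)
  P={4,5}:  v_{4} + v_{5} = v_{3}  so sig = (2; 1)
  P={1,8}:  v_{1} + v_{8} = v_{4} + v_{7}  so sig = (2; 1,1)
  P={1,10}:  v_{1} + v_{10} = v_{7} + v_{8}  so sig = (2; 1,1)
  P={4,10}:  v_{4} + v_{10} = 2·v_{8}  so sig = (2; 2)
  P={2,7,9}:  v_{2} + v_{7} + v_{9} = 0  so sig = (3; —)
  P={1,2,9}:  v_{1} + v_{2} + v_{9} = v_{3}  so sig = (3; 1)

Sorted signature multiset PRS(X):
    |P|=2: 9 collections, coeffs (), (), (1), (1), (1), (1), (1,1), (1,1), (2)
    |P|=3: 2 collections, coeffs (), (1)


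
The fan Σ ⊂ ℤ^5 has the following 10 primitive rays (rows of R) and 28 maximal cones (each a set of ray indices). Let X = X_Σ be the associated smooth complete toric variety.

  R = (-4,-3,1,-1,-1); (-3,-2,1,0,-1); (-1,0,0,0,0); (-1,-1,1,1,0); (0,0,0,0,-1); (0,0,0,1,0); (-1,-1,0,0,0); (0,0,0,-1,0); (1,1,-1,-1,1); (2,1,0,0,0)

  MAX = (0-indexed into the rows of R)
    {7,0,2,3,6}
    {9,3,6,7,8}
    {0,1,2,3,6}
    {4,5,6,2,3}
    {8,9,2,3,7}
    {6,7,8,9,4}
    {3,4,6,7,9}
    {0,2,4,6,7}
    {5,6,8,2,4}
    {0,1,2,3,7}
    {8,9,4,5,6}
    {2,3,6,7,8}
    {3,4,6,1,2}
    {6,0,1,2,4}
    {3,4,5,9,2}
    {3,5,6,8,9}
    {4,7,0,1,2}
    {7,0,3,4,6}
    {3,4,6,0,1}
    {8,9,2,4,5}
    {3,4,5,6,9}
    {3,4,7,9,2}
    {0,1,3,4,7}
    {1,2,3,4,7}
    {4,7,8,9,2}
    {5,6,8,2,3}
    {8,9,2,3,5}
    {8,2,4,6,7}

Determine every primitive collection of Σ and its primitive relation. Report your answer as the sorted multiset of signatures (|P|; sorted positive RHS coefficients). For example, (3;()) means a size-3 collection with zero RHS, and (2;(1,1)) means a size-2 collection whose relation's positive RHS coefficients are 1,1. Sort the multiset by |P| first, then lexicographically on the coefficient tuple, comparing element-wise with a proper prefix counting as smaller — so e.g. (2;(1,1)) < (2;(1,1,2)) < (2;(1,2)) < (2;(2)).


Primitive collections (12):

  • {5,7}:  v_{5} + v_{7} = 0 ; sig = (2;())
  • {0,5}:  v_{0} + v_{5} = v_{1} + v_{6} ; sig = (2;(1,1))
  • {1,8}:  v_{1} + v_{8} = v_{2} + v_{6} + v_{7} ; sig = (2;(1,1,1))
  • {1,9}:  v_{1} + v_{9} = v_{3} + v_{4} + v_{7} ; sig = (2;(1,1,1))
  • {1,5}:  v_{1} + v_{5} = v_{2} + v_{3} + v_{4} + v_{6} ; sig = (2;(1,1,1,1))
  • {0,9}:  v_{0} + v_{9} = v_{3} + v_{4} + v_{6} + 2·v_{7} ; sig = (2;(1,1,1,2))
  • {0,8}:  v_{0} + v_{8} = v_{2} + 2·v_{6} + 2·v_{7} ; sig = (2;(1,2,2))
  • {2,6,9}:  v_{2} + v_{6} + v_{9} = 0 ; sig = (3;())
  • {3,4,8}:  v_{3} + v_{4} + v_{8} = 0 ; sig = (3;())
  • {1,6,7}:  v_{1} + v_{6} + v_{7} = v_{0} ; sig = (3;(1))
  • {0,2,3,4}:  v_{0} + v_{2} + v_{3} + v_{4} = 2·v_{1} ; sig = (4;(2))
  • {2,3,4,6,7}:  v_{2} + v_{3} + v_{4} + v_{6} + v_{7} = v_{1} ; sig = (5;(1))

Sorted signature multiset PRS(X):
    (2;())
    (2;(1,1))
    (2;(1,1,1))
    (2;(1,1,1))
    (2;(1,1,1,1))
    (2;(1,1,1,2))
    (2;(1,2,2))
    (3;())
    (3;())
    (3;(1))
    (4;(2))
    (5;(1))


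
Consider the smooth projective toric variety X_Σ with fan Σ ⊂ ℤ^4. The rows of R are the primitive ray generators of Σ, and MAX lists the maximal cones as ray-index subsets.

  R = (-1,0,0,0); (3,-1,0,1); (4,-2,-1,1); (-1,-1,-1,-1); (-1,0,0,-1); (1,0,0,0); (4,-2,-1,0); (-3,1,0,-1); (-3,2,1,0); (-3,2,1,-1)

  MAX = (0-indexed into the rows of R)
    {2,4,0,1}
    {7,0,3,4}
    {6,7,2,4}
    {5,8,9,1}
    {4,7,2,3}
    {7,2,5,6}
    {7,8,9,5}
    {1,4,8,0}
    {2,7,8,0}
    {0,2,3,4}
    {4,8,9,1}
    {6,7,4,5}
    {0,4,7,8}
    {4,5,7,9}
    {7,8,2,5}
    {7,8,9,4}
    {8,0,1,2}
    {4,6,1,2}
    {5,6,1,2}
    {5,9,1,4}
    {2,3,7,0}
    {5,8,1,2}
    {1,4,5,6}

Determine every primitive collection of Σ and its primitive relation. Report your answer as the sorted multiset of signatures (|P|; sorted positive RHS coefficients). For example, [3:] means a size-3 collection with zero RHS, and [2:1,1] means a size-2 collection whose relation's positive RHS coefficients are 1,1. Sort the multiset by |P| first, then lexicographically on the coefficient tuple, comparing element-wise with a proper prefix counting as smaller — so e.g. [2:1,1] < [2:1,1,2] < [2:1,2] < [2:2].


Δ(Σ) — 10 vertices, 16 min non-faces:

  P={0,5}:  v_{0} + v_{5} = 0  ⇒ sig = [2:]
  P={1,7}:  v_{1} + v_{7} = 0  ⇒ sig = [2:]
  P={2,9}:  v_{2} + v_{9} = v_{5}  ⇒ sig = [2:1]
  P={6,8}:  v_{6} + v_{8} = v_{5}  ⇒ sig = [2:1]
  P={0,6}:  v_{0} + v_{6} = v_{2} + v_{4}  ⇒ sig = [2:1,1]
  P={0,9}:  v_{0} + v_{9} = v_{4} + v_{8}  ⇒ sig = [2:1,1]
  P={3,8}:  v_{3} + v_{8} = v_{0} + v_{7}  ⇒ sig = [2:1,1]
  P={3,9}:  v_{3} + v_{9} = v_{4} + v_{7}  ⇒ sig = [2:1,1]
  P={1,3}:  v_{1} + v_{3} = v_{0} + v_{2} + v_{4}  ⇒ sig = [2:1,1,1]
  P={3,5}:  v_{3} + v_{5} = v_{2} + v_{4} + v_{7}  ⇒ sig = [2:1,1,1]
  P={6,9}:  v_{6} + v_{9} = v_{4} + 2·v_{5}  ⇒ sig = [2:1,2]
  P={3,6}:  v_{3} + v_{6} = 2·v_{2} + 2·v_{4} + v_{7}  ⇒ sig = [2:1,2,2]
  P={2,4,8}:  v_{2} + v_{4} + v_{8} = 0  ⇒ sig = [3:]
  P={2,4,5}:  v_{2} + v_{4} + v_{5} = v_{6}  ⇒ sig = [3:1]
  P={4,5,8}:  v_{4} + v_{5} + v_{8} = v_{9}  ⇒ sig = [3:1]
  P={0,2,4,7}:  v_{0} + v_{2} + v_{4} + v_{7} = v_{3}  ⇒ sig = [4:1]

Hence PRS(X_Σ) =
    |P|=2: 12 collections, coeffs (), (), (1), (1), (1,1), (1,1), (1,1), (1,1), (1,1,1), (1,1,1), (1,2), (1,2,2)
    |P|=3: 3 collections, coeffs (), (1), (1)
    |P|=4: 1 collection, coeffs (1)


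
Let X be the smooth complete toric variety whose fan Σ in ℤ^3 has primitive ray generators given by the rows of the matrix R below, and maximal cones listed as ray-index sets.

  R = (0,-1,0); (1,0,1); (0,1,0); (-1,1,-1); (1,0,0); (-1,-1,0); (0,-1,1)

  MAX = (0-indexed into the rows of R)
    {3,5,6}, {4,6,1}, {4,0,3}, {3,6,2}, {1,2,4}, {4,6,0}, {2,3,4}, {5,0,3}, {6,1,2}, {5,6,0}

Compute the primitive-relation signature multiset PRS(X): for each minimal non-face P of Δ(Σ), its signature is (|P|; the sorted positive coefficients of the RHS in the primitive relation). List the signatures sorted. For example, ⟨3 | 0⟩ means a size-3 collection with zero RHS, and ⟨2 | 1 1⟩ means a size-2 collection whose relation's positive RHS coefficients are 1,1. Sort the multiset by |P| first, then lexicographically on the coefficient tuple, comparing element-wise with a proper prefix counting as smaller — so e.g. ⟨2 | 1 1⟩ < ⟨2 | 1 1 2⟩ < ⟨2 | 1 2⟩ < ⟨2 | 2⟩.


Δ(Σ) — 7 vertices, 9 min non-faces:

  P={0,2}:  v_{0} + v_{2} = 0 ; sig = ⟨2 | 0⟩
  P={1,3}:  v_{1} + v_{3} = v_{2} ; sig = ⟨2 | 1⟩
  P={1,5}:  v_{1} + v_{5} = v_{6} ; sig = ⟨2 | 1⟩
  P={4,5}:  v_{4} + v_{5} = v_{0} ; sig = ⟨2 | 1⟩
  P={0,1}:  v_{0} + v_{1} = v_{4} + v_{6} ; sig = ⟨2 | 1 1⟩
  P={2,5}:  v_{2} + v_{5} = v_{3} + v_{6} ; sig = ⟨2 | 1 1⟩
  P={3,4,6}:  v_{3} + v_{4} + v_{6} = 0 ; sig = ⟨3 | 0⟩
  P={0,3,6}:  v_{0} + v_{3} + v_{6} = v_{5} ; sig = ⟨3 | 1⟩
  P={2,4,6}:  v_{2} + v_{4} + v_{6} = v_{1} ; sig = ⟨3 | 1⟩

so the primitive-relation signature multiset is
[⟨2 | 0⟩, ⟨2 | 1⟩, ⟨2 | 1⟩, ⟨2 | 1⟩, ⟨2 | 1 1⟩, ⟨2 | 1 1⟩, ⟨3 | 0⟩, ⟨3 | 1⟩, ⟨3 | 1⟩]


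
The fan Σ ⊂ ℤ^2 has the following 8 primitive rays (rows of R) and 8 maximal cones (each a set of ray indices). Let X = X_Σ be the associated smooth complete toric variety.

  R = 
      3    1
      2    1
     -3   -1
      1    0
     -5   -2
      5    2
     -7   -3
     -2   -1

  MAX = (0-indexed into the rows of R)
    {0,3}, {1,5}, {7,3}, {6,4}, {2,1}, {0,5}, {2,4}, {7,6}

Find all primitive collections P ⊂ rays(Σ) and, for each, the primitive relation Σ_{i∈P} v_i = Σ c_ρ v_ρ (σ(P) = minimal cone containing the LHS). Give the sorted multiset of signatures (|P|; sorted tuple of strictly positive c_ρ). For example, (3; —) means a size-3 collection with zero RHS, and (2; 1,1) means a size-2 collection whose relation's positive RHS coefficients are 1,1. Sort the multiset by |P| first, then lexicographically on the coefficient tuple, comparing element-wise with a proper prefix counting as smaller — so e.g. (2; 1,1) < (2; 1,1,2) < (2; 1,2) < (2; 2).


Δ(Σ) — 8 vertices, 20 min non-faces:

  P={0,2}:  v_{0} + v_{2} = 0 ; sig = (2; —)
  P={1,7}:  v_{1} + v_{7} = 0 ; sig = (2; —)
  P={4,5}:  v_{4} + v_{5} = 0 ; sig = (2; —)
  P={0,1}:  v_{0} + v_{1} = v_{5} ; sig = (2; 1)
  P={0,4}:  v_{0} + v_{4} = v_{7} ; sig = (2; 1)
  P={0,7}:  v_{0} + v_{7} = v_{3} ; sig = (2; 1)
  P={1,3}:  v_{1} + v_{3} = v_{0} ; sig = (2; 1)
  P={1,4}:  v_{1} + v_{4} = v_{2} ; sig = (2; 1)
  P={1,6}:  v_{1} + v_{6} = v_{4} ; sig = (2; 1)
  P={2,3}:  v_{2} + v_{3} = v_{7} ; sig = (2; 1)
  P={2,5}:  v_{2} + v_{5} = v_{1} ; sig = (2; 1)
  P={2,7}:  v_{2} + v_{7} = v_{4} ; sig = (2; 1)
  P={4,7}:  v_{4} + v_{7} = v_{6} ; sig = (2; 1)
  P={5,6}:  v_{5} + v_{6} = v_{7} ; sig = (2; 1)
  P={5,7}:  v_{5} + v_{7} = v_{0} ; sig = (2; 1)
  P={0,6}:  v_{0} + v_{6} = 2·v_{7} ; sig = (2; 2)
  P={2,6}:  v_{2} + v_{6} = 2·v_{4} ; sig = (2; 2)
  P={3,4}:  v_{3} + v_{4} = 2·v_{7} ; sig = (2; 2)
  P={3,5}:  v_{3} + v_{5} = 2·v_{0} ; sig = (2; 2)
  P={3,6}:  v_{3} + v_{6} = 3·v_{7} ; sig = (2; 3)

Signatures (|P|; sorted positive RHS coefficients), sorted:
[(2; —), (2; —), (2; —), (2; 1), (2; 1), (2; 1), (2; 1), (2; 1), (2; 1), (2; 1), (2; 1), (2; 1), (2; 1), (2; 1), (2; 1), (2; 2), (2; 2), (2; 2), (2; 2), (2; 3)]


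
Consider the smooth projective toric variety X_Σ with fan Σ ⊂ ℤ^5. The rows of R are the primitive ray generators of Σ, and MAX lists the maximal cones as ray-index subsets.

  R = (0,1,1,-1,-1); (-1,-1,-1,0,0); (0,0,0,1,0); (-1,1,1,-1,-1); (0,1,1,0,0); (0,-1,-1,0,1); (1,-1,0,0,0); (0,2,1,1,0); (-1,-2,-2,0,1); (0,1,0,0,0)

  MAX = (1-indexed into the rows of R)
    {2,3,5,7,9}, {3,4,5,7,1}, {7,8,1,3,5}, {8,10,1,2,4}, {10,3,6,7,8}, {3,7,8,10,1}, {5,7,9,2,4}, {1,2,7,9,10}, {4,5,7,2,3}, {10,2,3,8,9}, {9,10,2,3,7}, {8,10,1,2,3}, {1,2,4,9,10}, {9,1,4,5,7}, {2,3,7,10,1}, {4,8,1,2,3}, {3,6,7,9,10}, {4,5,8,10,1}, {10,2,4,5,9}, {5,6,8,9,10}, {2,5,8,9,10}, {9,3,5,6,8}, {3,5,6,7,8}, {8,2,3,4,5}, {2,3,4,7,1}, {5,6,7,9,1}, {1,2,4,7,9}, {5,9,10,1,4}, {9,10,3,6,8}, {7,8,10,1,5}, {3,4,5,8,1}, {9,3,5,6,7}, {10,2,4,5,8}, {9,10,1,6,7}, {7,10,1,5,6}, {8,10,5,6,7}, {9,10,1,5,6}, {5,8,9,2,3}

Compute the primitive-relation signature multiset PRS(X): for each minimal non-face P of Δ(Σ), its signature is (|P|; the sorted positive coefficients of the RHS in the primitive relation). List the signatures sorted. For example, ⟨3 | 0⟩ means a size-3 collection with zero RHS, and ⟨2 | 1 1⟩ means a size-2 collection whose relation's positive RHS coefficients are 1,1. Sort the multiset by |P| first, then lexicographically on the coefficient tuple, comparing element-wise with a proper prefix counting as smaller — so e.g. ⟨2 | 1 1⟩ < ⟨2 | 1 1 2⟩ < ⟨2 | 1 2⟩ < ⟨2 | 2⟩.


17 collections generate NE(X_Σ); each relation:

  {2,6}:  v_{2} + v_{6} = v_{9}  ⇒ sig = ⟨2 | 1⟩
  {4,6}:  v_{4} + v_{6} = v_{1} + v_{5} + v_{9}  ⇒ sig = ⟨2 | 1 1 1⟩
  {1,3,6}:  v_{1} + v_{3} + v_{6} = 0  ⇒ sig = ⟨3 | 0⟩
  {1,2,5}:  v_{1} + v_{2} + v_{5} = v_{4}  ⇒ sig = ⟨3 | 1⟩
  {1,3,9}:  v_{1} + v_{3} + v_{9} = v_{2}  ⇒ sig = ⟨3 | 1⟩
  {2,7,8}:  v_{2} + v_{7} + v_{8} = v_{3}  ⇒ sig = ⟨3 | 1⟩
  {3,5,10}:  v_{3} + v_{5} + v_{10} = v_{8}  ⇒ sig = ⟨3 | 1⟩
  {4,7,10}:  v_{4} + v_{7} + v_{10} = v_{1}  ⇒ sig = ⟨3 | 1⟩
  {1,6,8}:  v_{1} + v_{6} + v_{8} = v_{5} + v_{10}  ⇒ sig = ⟨3 | 1 1⟩
  {7,8,9}:  v_{7} + v_{8} + v_{9} = v_{3} + v_{6}  ⇒ sig = ⟨3 | 1 1⟩
  {1,8,9}:  v_{1} + v_{8} + v_{9} = v_{2} + v_{5} + v_{10}  ⇒ sig = ⟨3 | 1 1 1⟩
  {3,4,10}:  v_{3} + v_{4} + v_{10} = v_{1} + v_{2} + v_{8}  ⇒ sig = ⟨3 | 1 1 1⟩
  {4,7,8}:  v_{4} + v_{7} + v_{8} = v_{1} + v_{3} + v_{5}  ⇒ sig = ⟨3 | 1 1 1⟩
  {3,4,9}:  v_{3} + v_{4} + v_{9} = 2·v_{2} + v_{5}  ⇒ sig = ⟨3 | 1 2⟩
  {4,8,9}:  v_{4} + v_{8} + v_{9} = 2·v_{2} + 2·v_{5} + v_{10}  ⇒ sig = ⟨3 | 1 2 2⟩
  {2,5,7,10}:  v_{2} + v_{5} + v_{7} + v_{10} = 0  ⇒ sig = ⟨4 | 0⟩
  {5,7,9,10}:  v_{5} + v_{7} + v_{9} + v_{10} = v_{6}  ⇒ sig = ⟨4 | 1⟩

so the primitive-relation signature multiset is
[⟨2 | 1⟩, ⟨2 | 1 1 1⟩, ⟨3 | 0⟩, ⟨3 | 1⟩, ⟨3 | 1⟩, ⟨3 | 1⟩, ⟨3 | 1⟩, ⟨3 | 1⟩, ⟨3 | 1 1⟩, ⟨3 | 1 1⟩, ⟨3 | 1 1 1⟩, ⟨3 | 1 1 1⟩, ⟨3 | 1 1 1⟩, ⟨3 | 1 2⟩, ⟨3 | 1 2 2⟩, ⟨4 | 0⟩, ⟨4 | 1⟩]


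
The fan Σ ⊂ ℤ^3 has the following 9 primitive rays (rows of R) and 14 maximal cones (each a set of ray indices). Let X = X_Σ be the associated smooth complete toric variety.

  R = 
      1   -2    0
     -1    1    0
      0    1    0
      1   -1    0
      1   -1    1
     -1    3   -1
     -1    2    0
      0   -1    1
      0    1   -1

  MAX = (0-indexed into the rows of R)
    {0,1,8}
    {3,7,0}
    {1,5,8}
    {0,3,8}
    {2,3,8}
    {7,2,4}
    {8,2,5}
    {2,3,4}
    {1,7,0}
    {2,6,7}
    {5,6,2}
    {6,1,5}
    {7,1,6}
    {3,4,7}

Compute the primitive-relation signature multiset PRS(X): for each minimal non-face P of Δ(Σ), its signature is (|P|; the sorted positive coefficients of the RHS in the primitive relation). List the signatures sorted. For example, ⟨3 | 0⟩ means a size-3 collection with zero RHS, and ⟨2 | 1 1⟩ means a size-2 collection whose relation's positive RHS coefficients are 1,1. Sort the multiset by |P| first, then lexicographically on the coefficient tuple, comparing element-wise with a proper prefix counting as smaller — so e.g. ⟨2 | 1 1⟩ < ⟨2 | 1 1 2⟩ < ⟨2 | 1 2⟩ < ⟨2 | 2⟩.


The 16 primitive collections of Σ (r=9, n=3):

  P={0,6}:  v_{0} + v_{6} = 0  →  sig = ⟨2 | 0⟩
  P={1,3}:  v_{1} + v_{3} = 0  →  sig = ⟨2 | 0⟩
  P={7,8}:  v_{7} + v_{8} = 0  →  sig = ⟨2 | 0⟩
  P={0,2}:  v_{0} + v_{2} = v_{3}  →  sig = ⟨2 | 1⟩
  P={0,5}:  v_{0} + v_{5} = v_{8}  →  sig = ⟨2 | 1⟩
  P={1,2}:  v_{1} + v_{2} = v_{6}  →  sig = ⟨2 | 1⟩
  P={3,6}:  v_{3} + v_{6} = v_{2}  →  sig = ⟨2 | 1⟩
  P={5,7}:  v_{5} + v_{7} = v_{6}  →  sig = ⟨2 | 1⟩
  P={6,8}:  v_{6} + v_{8} = v_{5}  →  sig = ⟨2 | 1⟩
  P={1,4}:  v_{1} + v_{4} = v_{2} + v_{7}  →  sig = ⟨2 | 1 1⟩
  P={3,5}:  v_{3} + v_{5} = v_{2} + v_{8}  →  sig = ⟨2 | 1 1⟩
  P={4,8}:  v_{4} + v_{8} = v_{2} + v_{3}  →  sig = ⟨2 | 1 1⟩
  P={0,4}:  v_{0} + v_{4} = 2·v_{3} + v_{7}  →  sig = ⟨2 | 1 2⟩
  P={4,6}:  v_{4} + v_{6} = 2·v_{2} + v_{7}  →  sig = ⟨2 | 1 2⟩
  P={4,5}:  v_{4} + v_{5} = 2·v_{2}  →  sig = ⟨2 | 2⟩
  P={2,3,7}:  v_{2} + v_{3} + v_{7} = v_{4}  →  sig = ⟨3 | 1⟩

so the primitive-relation signature multiset is
[⟨2 | 0⟩, ⟨2 | 0⟩, ⟨2 | 0⟩, ⟨2 | 1⟩, ⟨2 | 1⟩, ⟨2 | 1⟩, ⟨2 | 1⟩, ⟨2 | 1⟩, ⟨2 | 1⟩, ⟨2 | 1 1⟩, ⟨2 | 1 1⟩, ⟨2 | 1 1⟩, ⟨2 | 1 2⟩, ⟨2 | 1 2⟩, ⟨2 | 2⟩, ⟨3 | 1⟩]


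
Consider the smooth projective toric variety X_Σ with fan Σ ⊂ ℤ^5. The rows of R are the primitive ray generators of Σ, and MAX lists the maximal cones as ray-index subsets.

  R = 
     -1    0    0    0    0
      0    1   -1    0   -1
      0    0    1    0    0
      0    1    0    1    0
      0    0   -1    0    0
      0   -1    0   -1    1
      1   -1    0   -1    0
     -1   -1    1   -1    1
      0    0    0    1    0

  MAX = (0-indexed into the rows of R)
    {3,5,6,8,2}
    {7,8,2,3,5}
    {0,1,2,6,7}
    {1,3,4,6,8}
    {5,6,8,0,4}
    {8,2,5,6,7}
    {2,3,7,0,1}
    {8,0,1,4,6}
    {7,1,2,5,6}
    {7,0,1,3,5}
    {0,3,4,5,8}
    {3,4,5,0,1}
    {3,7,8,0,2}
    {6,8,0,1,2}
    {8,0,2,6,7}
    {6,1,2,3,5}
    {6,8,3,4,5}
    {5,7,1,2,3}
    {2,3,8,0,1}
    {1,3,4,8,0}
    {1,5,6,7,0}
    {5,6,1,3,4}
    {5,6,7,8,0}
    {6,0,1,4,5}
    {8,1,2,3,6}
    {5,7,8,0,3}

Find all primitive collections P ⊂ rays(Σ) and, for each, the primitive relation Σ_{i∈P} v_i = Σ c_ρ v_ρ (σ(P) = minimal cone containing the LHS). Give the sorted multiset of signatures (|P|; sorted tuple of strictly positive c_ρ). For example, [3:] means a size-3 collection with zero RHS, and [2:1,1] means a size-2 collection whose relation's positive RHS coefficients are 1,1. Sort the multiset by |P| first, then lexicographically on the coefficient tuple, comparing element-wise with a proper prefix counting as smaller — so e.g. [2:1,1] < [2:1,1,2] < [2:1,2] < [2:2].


7 minimal non-faces of Δ(Σ) (on 9 rays):

  P={2,4}:  v_{2} + v_{4} = 0  ⟹  sig = [2:]
  P={4,7}:  v_{4} + v_{7} = v_{0} + v_{5}  ⟹  sig = [2:1,1]
  P={0,3,6}:  v_{0} + v_{3} + v_{6} = 0  ⟹  sig = [3:]
  P={0,2,5}:  v_{0} + v_{2} + v_{5} = v_{7}  ⟹  sig = [3:1]
  P={1,5,8}:  v_{1} + v_{5} + v_{8} = v_{4}  ⟹  sig = [3:1]
  P={1,7,8}:  v_{1} + v_{7} + v_{8} = v_{0}  ⟹  sig = [3:1]
  P={3,6,7}:  v_{3} + v_{6} + v_{7} = v_{2} + v_{5}  ⟹  sig = [3:1,1]

Hence PRS(X_Σ) =
    [2:]
    [2:1,1]
    [3:]
    [3:1]
    [3:1]
    [3:1]
    [3:1,1]


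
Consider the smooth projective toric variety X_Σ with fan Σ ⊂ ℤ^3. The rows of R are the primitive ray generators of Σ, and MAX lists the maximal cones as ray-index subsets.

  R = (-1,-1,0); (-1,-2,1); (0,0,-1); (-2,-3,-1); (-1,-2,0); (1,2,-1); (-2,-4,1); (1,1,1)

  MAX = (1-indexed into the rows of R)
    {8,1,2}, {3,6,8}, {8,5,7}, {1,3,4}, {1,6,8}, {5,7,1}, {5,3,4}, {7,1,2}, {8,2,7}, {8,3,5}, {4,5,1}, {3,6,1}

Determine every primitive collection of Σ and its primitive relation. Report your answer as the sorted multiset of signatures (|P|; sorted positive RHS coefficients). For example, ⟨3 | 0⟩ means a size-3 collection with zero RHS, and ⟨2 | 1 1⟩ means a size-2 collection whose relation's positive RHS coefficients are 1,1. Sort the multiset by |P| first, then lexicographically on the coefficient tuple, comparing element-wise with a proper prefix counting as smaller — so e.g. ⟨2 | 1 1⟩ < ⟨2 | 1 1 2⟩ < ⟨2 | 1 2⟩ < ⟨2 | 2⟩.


Δ(Σ) — 8 vertices, 14 min non-faces:

  P = {2,6}:  v_{2} + v_{6} = 0  ⇒ sig = ⟨2 | 0⟩
  P = {2,3}:  v_{2} + v_{3} = v_{5}  ⇒ sig = ⟨2 | 1⟩
  P = {2,5}:  v_{2} + v_{5} = v_{7}  ⇒ sig = ⟨2 | 1⟩
  P = {4,8}:  v_{4} + v_{8} = v_{5}  ⇒ sig = ⟨2 | 1⟩
  P = {5,6}:  v_{5} + v_{6} = v_{3}  ⇒ sig = ⟨2 | 1⟩
  P = {6,7}:  v_{6} + v_{7} = v_{5}  ⇒ sig = ⟨2 | 1⟩
  P = {2,4}:  v_{2} + v_{4} = v_{1} + 2·v_{5}  ⇒ sig = ⟨2 | 1 2⟩
  P = {4,6}:  v_{4} + v_{6} = v_{1} + 2·v_{3}  ⇒ sig = ⟨2 | 1 2⟩
  P = {4,7}:  v_{4} + v_{7} = v_{1} + 3·v_{5}  ⇒ sig = ⟨2 | 1 3⟩
  P = {3,7}:  v_{3} + v_{7} = 2·v_{5}  ⇒ sig = ⟨2 | 2⟩
  P = {1,3,8}:  v_{1} + v_{3} + v_{8} = 0  ⇒ sig = ⟨3 | 0⟩
  P = {1,3,5}:  v_{1} + v_{3} + v_{5} = v_{4}  ⇒ sig = ⟨3 | 1⟩
  P = {1,5,8}:  v_{1} + v_{5} + v_{8} = v_{2}  ⇒ sig = ⟨3 | 1⟩
  P = {1,7,8}:  v_{1} + v_{7} + v_{8} = 2·v_{2}  ⇒ sig = ⟨3 | 2⟩

so the primitive-relation signature multiset is
[⟨2 | 0⟩, ⟨2 | 1⟩, ⟨2 | 1⟩, ⟨2 | 1⟩, ⟨2 | 1⟩, ⟨2 | 1⟩, ⟨2 | 1 2⟩, ⟨2 | 1 2⟩, ⟨2 | 1 3⟩, ⟨2 | 2⟩, ⟨3 | 0⟩, ⟨3 | 1⟩, ⟨3 | 1⟩, ⟨3 | 2⟩]


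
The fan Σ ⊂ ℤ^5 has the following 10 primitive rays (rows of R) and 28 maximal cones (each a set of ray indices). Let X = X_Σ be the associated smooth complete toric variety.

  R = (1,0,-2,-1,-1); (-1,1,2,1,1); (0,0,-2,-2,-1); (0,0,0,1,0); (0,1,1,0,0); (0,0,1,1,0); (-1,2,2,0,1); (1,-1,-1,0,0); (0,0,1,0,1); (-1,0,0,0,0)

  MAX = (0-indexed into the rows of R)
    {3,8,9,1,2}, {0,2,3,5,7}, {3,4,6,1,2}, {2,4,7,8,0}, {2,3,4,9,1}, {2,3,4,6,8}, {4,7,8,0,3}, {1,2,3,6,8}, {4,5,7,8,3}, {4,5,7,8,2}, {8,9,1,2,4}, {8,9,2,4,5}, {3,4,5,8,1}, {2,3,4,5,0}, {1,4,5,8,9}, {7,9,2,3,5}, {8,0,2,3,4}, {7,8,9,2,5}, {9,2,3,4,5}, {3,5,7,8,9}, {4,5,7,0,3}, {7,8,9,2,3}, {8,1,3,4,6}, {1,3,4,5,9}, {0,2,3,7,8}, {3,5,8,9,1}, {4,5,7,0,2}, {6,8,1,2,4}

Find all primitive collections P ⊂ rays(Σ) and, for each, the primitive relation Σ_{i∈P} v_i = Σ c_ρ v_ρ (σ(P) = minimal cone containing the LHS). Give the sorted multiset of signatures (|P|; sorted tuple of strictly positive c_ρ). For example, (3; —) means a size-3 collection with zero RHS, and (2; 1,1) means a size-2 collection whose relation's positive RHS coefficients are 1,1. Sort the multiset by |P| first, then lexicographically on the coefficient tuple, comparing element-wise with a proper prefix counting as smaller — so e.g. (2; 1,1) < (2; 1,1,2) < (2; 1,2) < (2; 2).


Minimal non-faces — 14 found among 10 rays, 28 max cones:

  • {0,9}:  v_{0} + v_{9} = v_{2} + v_{3} — sig = (2; 1,1)
  • {1,7}:  v_{1} + v_{7} = v_{3} + v_{8} — sig = (2; 1,1)
  • {5,6}:  v_{5} + v_{6} = v_{1} + v_{4} — sig = (2; 1,1)
  • {0,1}:  v_{0} + v_{1} = v_{2} + 2·v_{3} + v_{4} + v_{8} — sig = (2; 1,1,1,2)
  • {6,7}:  v_{6} + v_{7} = v_{2} + 2·v_{3} + v_{4} + 2·v_{8} — sig = (2; 1,1,2,2)
  • {6,9}:  v_{6} + v_{9} = 2·v_{1} + v_{2} — sig = (2; 1,2)
  • {0,6}:  v_{0} + v_{6} = 2·v_{2} + 3·v_{3} + 2·v_{4} + 2·v_{8} — sig = (2; 2,2,2,3)
  • {4,7,9}:  v_{4} + v_{7} + v_{9} = 0 — sig = (3; —)
  • {0,5,8}:  v_{0} + v_{5} + v_{8} = v_{4} + v_{7} — sig = (3; 1,1)
  • {1,2,5}:  v_{1} + v_{2} + v_{5} = v_{4} + v_{9} — sig = (3; 1,1)
  • {2,3,5,8}:  v_{2} + v_{3} + v_{5} + v_{8} = 0 — sig = (4; —)
  • {2,3,4,7}:  v_{2} + v_{3} + v_{4} + v_{7} = v_{0} — sig = (4; 1)
  • {3,4,8,9}:  v_{3} + v_{4} + v_{8} + v_{9} = v_{1} — sig = (4; 1)
  • {1,2,3,4,8}:  v_{1} + v_{2} + v_{3} + v_{4} + v_{8} = v_{6} — sig = (5; 1)

Hence PRS(X_Σ) =
    (2; 1,1)
    (2; 1,1)
    (2; 1,1)
    (2; 1,1,1,2)
    (2; 1,1,2,2)
    (2; 1,2)
    (2; 2,2,2,3)
    (3; —)
    (3; 1,1)
    (3; 1,1)
    (4; —)
    (4; 1)
    (4; 1)
    (5; 1)


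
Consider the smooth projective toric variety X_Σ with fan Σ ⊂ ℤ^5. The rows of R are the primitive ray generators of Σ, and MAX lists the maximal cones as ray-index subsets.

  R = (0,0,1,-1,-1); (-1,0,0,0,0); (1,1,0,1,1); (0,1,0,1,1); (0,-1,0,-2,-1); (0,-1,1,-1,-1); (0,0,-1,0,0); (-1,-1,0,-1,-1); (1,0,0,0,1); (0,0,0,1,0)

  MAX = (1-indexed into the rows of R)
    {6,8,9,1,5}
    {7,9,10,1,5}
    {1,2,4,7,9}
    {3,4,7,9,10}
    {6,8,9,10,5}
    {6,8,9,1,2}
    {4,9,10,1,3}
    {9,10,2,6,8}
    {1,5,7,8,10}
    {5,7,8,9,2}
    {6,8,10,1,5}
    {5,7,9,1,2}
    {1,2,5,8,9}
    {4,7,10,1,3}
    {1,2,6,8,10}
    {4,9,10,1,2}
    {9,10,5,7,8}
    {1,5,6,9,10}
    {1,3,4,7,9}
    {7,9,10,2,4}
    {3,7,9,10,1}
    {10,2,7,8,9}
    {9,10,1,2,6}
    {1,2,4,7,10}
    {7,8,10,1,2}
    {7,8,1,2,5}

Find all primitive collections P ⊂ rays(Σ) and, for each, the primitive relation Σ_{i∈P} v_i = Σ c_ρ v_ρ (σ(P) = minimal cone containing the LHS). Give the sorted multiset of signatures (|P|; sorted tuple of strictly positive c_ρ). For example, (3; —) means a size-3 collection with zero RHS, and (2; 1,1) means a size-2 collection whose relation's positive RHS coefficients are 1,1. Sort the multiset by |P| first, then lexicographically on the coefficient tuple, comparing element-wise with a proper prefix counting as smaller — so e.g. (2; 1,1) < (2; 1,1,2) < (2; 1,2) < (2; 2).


Minimal non-faces — 14 found among 10 rays, 26 max cones:

  {3,8}:  v_{3} + v_{8} = 0  ⇒ sig = (2; —)
  {2,3}:  v_{2} + v_{3} = v_{4}  ⇒ sig = (2; 1)
  {4,8}:  v_{4} + v_{8} = v_{2}  ⇒ sig = (2; 1)
  {6,7}:  v_{6} + v_{7} = v_{5} + v_{10}  ⇒ sig = (2; 1,1)
  {3,5}:  v_{3} + v_{5} = v_{1} + v_{7} + v_{9}  ⇒ sig = (2; 1,1,1)
  {3,6}:  v_{3} + v_{6} = v_{1} + v_{9} + v_{10}  ⇒ sig = (2; 1,1,1)
  {4,5}:  v_{4} + v_{5} = v_{1} + v_{2} + v_{7} + v_{9}  ⇒ sig = (2; 1,1,1,1)
  {4,6}:  v_{4} + v_{6} = v_{1} + v_{2} + v_{9} + v_{10}  ⇒ sig = (2; 1,1,1,1)
  {2,5,10}:  v_{2} + v_{5} + v_{10} = v_{8}  ⇒ sig = (3; 1)
  {2,5,6}:  v_{2} + v_{5} + v_{6} = v_{1} + 2·v_{8} + v_{9}  ⇒ sig = (3; 1,1,2)
  {1,7,8,9}:  v_{1} + v_{7} + v_{8} + v_{9} = v_{5}  ⇒ sig = (4; 1)
  {1,8,9,10}:  v_{1} + v_{8} + v_{9} + v_{10} = v_{6}  ⇒ sig = (4; 1)
  {1,2,7,9,10}:  v_{1} + v_{2} + v_{7} + v_{9} + v_{10} = 0  ⇒ sig = (5; —)
  {1,4,7,9,10}:  v_{1} + v_{4} + v_{7} + v_{9} + v_{10} = v_{3}  ⇒ sig = (5; 1)

so the primitive-relation signature multiset is
    |P|=2: 8 collections, coeffs (), (1), (1), (1,1), (1,1,1), (1,1,1), (1,1,1,1), (1,1,1,1)
    |P|=3: 2 collections, coeffs (1), (1,1,2)
    |P|=4: 2 collections, coeffs (1), (1)
    |P|=5: 2 collections, coeffs (), (1)


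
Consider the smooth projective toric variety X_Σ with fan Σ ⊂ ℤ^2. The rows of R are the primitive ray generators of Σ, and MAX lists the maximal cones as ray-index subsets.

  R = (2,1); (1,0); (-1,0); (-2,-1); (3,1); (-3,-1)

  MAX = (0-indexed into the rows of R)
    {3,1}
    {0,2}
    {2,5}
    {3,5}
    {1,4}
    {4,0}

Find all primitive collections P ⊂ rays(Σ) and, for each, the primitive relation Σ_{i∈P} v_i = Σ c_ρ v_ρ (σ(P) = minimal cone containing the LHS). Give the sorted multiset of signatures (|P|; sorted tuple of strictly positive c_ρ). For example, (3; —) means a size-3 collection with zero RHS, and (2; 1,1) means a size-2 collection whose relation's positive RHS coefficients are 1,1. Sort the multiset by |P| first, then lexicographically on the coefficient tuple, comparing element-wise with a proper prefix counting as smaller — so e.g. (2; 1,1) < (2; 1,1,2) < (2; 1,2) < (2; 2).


Σ has 9 primitive collections:

  P={0,3}:  v_{0} + v_{3} = 0  ⇒ sig = (2; —)
  P={1,2}:  v_{1} + v_{2} = 0  ⇒ sig = (2; —)
  P={4,5}:  v_{4} + v_{5} = 0  ⇒ sig = (2; —)
  P={0,1}:  v_{0} + v_{1} = v_{4}  ⇒ sig = (2; 1)
  P={0,5}:  v_{0} + v_{5} = v_{2}  ⇒ sig = (2; 1)
  P={1,5}:  v_{1} + v_{5} = v_{3}  ⇒ sig = (2; 1)
  P={2,3}:  v_{2} + v_{3} = v_{5}  ⇒ sig = (2; 1)
  P={2,4}:  v_{2} + v_{4} = v_{0}  ⇒ sig = (2; 1)
  P={3,4}:  v_{3} + v_{4} = v_{1}  ⇒ sig = (2; 1)

Hence PRS(X_Σ) =
    |P|=2: 9 collections, coeffs (), (), (), (1), (1), (1), (1), (1), (1)


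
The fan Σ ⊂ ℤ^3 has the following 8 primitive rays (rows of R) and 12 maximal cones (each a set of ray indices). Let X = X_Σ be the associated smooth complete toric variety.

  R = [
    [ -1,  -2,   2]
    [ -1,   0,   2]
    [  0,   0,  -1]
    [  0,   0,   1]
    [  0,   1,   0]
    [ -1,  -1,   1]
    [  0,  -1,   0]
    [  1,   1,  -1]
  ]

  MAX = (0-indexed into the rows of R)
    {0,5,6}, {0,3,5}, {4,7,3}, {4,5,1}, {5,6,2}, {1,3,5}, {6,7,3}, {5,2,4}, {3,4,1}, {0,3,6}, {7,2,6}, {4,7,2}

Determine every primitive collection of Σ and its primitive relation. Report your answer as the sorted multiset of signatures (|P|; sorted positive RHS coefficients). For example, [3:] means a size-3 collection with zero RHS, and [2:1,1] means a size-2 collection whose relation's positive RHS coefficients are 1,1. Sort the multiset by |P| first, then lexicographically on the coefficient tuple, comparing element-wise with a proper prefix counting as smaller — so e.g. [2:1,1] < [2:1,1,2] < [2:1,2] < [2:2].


12 minimal non-faces of Δ(Σ) (on 8 rays):

  P={2,3}:  v_{2} + v_{3} = 0  ⟹  sig = [2:]
  P={4,6}:  v_{4} + v_{6} = 0  ⟹  sig = [2:]
  P={5,7}:  v_{5} + v_{7} = 0  ⟹  sig = [2:]
  P={0,2}:  v_{0} + v_{2} = v_{5} + v_{6}  ⟹  sig = [2:1,1]
  P={0,4}:  v_{0} + v_{4} = v_{3} + v_{5}  ⟹  sig = [2:1,1]
  P={0,7}:  v_{0} + v_{7} = v_{3} + v_{6}  ⟹  sig = [2:1,1]
  P={1,2}:  v_{1} + v_{2} = v_{4} + v_{5}  ⟹  sig = [2:1,1]
  P={1,6}:  v_{1} + v_{6} = v_{3} + v_{5}  ⟹  sig = [2:1,1]
  P={1,7}:  v_{1} + v_{7} = v_{3} + v_{4}  ⟹  sig = [2:1,1]
  P={0,1}:  v_{0} + v_{1} = 2·v_{3} + 2·v_{5}  ⟹  sig = [2:2,2]
  P={3,4,5}:  v_{3} + v_{4} + v_{5} = v_{1}  ⟹  sig = [3:1]
  P={3,5,6}:  v_{3} + v_{5} + v_{6} = v_{0}  ⟹  sig = [3:1]

Hence PRS(X_Σ) =
[[2:], [2:], [2:], [2:1,1], [2:1,1], [2:1,1], [2:1,1], [2:1,1], [2:1,1], [2:2,2], [3:1], [3:1]]


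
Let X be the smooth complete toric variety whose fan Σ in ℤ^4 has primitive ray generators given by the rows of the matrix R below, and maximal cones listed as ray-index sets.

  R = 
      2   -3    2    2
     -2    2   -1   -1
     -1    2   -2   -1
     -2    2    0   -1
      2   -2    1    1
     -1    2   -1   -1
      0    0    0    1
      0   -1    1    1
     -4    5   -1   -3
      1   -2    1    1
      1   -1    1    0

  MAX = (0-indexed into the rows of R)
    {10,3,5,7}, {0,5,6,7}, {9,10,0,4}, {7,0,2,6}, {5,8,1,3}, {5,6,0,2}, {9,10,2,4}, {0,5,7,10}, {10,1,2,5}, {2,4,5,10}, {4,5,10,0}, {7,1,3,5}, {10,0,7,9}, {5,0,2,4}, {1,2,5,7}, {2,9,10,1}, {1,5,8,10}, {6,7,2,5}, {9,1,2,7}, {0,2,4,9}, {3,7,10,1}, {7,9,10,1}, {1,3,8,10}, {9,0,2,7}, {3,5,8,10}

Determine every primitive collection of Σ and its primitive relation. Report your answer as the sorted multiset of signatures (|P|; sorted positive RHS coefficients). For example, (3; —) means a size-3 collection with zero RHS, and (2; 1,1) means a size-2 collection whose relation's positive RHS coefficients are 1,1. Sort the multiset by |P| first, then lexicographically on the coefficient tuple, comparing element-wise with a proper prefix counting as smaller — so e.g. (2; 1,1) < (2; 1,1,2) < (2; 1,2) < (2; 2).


|primitive collections| = 24. Relations:

  P={1,4}:  v_{1} + v_{4} = 0  ⇒ sig = (2; —)
  P={5,9}:  v_{5} + v_{9} = 0  ⇒ sig = (2; —)
  P={0,1}:  v_{0} + v_{1} = v_{7}  ⇒ sig = (2; 1)
  P={4,7}:  v_{4} + v_{7} = v_{0}  ⇒ sig = (2; 1)
  P={2,3}:  v_{2} + v_{3} = v_{1} + v_{5}  ⇒ sig = (2; 1,1)
  P={6,10}:  v_{6} + v_{10} = v_{0} + v_{5}  ⇒ sig = (2; 1,1)
  P={3,4}:  v_{3} + v_{4} = v_{5} + v_{7} + v_{10}  ⇒ sig = (2; 1,1,1)
  P={3,9}:  v_{3} + v_{9} = v_{1} + v_{7} + v_{10}  ⇒ sig = (2; 1,1,1)
  P={4,8}:  v_{4} + v_{8} = v_{3} + v_{5} + v_{10}  ⇒ sig = (2; 1,1,1)
  P={6,9}:  v_{6} + v_{9} = v_{0} + v_{2} + v_{7}  ⇒ sig = (2; 1,1,1)
  P={8,9}:  v_{8} + v_{9} = v_{1} + v_{3} + v_{10}  ⇒ sig = (2; 1,1,1)
  P={0,8}:  v_{0} + v_{8} = v_{3} + v_{5} + v_{7} + v_{10}  ⇒ sig = (2; 1,1,1,1)
  P={0,3}:  v_{0} + v_{3} = v_{5} + 2·v_{7} + v_{10}  ⇒ sig = (2; 1,1,2)
  P={1,6}:  v_{1} + v_{6} = v_{2} + v_{5} + 2·v_{7}  ⇒ sig = (2; 1,1,2)
  P={4,6}:  v_{4} + v_{6} = 2·v_{0} + v_{2} + v_{5}  ⇒ sig = (2; 1,1,2)
  P={6,8}:  v_{6} + v_{8} = v_{3} + 2·v_{5} + v_{7}  ⇒ sig = (2; 1,1,2)
  P={2,8}:  v_{2} + v_{8} = 2·v_{1} + 2·v_{5} + v_{10}  ⇒ sig = (2; 1,2,2)
  P={7,8}:  v_{7} + v_{8} = 2·v_{3}  ⇒ sig = (2; 2)
  P={3,6}:  v_{3} + v_{6} = 2·v_{5} + 2·v_{7}  ⇒ sig = (2; 2,2)
  P={2,7,10}:  v_{2} + v_{7} + v_{10} = 0  ⇒ sig = (3; —)
  P={0,2,10}:  v_{0} + v_{2} + v_{10} = v_{4}  ⇒ sig = (3; 1)
  P={0,2,5,7}:  v_{0} + v_{2} + v_{5} + v_{7} = v_{6}  ⇒ sig = (4; 1)
  P={1,3,5,10}:  v_{1} + v_{3} + v_{5} + v_{10} = v_{8}  ⇒ sig = (4; 1)
  P={1,5,7,10}:  v_{1} + v_{5} + v_{7} + v_{10} = v_{3}  ⇒ sig = (4; 1)

so the primitive-relation signature multiset is
[(2; —), (2; —), (2; 1), (2; 1), (2; 1,1), (2; 1,1), (2; 1,1,1), (2; 1,1,1), (2; 1,1,1), (2; 1,1,1), (2; 1,1,1), (2; 1,1,1,1), (2; 1,1,2), (2; 1,1,2), (2; 1,1,2), (2; 1,1,2), (2; 1,2,2), (2; 2), (2; 2,2), (3; —), (3; 1), (4; 1), (4; 1), (4; 1)]


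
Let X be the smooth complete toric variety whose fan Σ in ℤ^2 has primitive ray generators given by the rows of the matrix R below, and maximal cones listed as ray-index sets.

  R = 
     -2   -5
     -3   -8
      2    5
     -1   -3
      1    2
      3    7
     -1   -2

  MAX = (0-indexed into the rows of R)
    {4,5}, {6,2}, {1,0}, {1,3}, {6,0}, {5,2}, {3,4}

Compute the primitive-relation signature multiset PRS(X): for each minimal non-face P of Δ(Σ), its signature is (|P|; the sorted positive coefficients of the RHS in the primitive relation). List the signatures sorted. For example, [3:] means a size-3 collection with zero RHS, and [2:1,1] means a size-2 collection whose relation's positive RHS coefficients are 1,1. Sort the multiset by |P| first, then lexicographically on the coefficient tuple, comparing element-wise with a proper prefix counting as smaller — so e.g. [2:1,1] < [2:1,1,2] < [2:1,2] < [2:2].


Σ has 14 primitive collections:

  {0,2}:  v_{0} + v_{2} = 0  so sig = [2:]
  {4,6}:  v_{4} + v_{6} = 0  so sig = [2:]
  {0,3}:  v_{0} + v_{3} = v_{1}  so sig = [2:1]
  {0,4}:  v_{0} + v_{4} = v_{3}  so sig = [2:1]
  {0,5}:  v_{0} + v_{5} = v_{4}  so sig = [2:1]
  {1,2}:  v_{1} + v_{2} = v_{3}  so sig = [2:1]
  {2,3}:  v_{2} + v_{3} = v_{4}  so sig = [2:1]
  {2,4}:  v_{2} + v_{4} = v_{5}  so sig = [2:1]
  {3,6}:  v_{3} + v_{6} = v_{0}  so sig = [2:1]
  {5,6}:  v_{5} + v_{6} = v_{2}  so sig = [2:1]
  {1,5}:  v_{1} + v_{5} = v_{3} + v_{4}  so sig = [2:1,1]
  {1,4}:  v_{1} + v_{4} = 2·v_{3}  so sig = [2:2]
  {1,6}:  v_{1} + v_{6} = 2·v_{0}  so sig = [2:2]
  {3,5}:  v_{3} + v_{5} = 2·v_{4}  so sig = [2:2]

Signatures (|P|; sorted positive RHS coefficients), sorted:
{ [2:] ×2,  [2:1] ×8,  [2:1,1],  [2:2] ×3 }


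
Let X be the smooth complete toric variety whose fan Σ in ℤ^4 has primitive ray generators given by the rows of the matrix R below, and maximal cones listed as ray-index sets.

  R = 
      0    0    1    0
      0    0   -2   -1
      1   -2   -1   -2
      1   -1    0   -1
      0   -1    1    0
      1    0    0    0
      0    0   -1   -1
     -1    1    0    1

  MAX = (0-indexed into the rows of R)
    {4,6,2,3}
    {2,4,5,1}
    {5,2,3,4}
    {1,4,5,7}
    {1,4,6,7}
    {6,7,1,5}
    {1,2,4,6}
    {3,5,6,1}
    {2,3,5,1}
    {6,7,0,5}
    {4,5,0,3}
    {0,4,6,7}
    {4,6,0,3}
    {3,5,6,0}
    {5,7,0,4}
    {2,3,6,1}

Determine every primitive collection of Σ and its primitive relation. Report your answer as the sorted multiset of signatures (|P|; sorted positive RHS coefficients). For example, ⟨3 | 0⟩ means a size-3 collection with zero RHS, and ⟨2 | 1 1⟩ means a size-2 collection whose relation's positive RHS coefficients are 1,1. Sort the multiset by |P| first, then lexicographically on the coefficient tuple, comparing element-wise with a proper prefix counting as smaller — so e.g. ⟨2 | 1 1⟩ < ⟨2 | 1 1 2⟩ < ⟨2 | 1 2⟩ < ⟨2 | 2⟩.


Δ(Σ) — 8 vertices, 7 min non-faces:

  P = {3,7}:  v_{3} + v_{7} = 0  ⇒ sig = ⟨2 | 0⟩
  P = {0,1}:  v_{0} + v_{1} = v_{6}  ⇒ sig = ⟨2 | 1⟩
  P = {2,7}:  v_{2} + v_{7} = v_{1} + v_{4}  ⇒ sig = ⟨2 | 1 1⟩
  P = {0,2}:  v_{0} + v_{2} = v_{3} + v_{4} + v_{6}  ⇒ sig = ⟨2 | 1 1 1⟩
  P = {1,3,4}:  v_{1} + v_{3} + v_{4} = v_{2}  ⇒ sig = ⟨3 | 1⟩
  P = {4,5,6}:  v_{4} + v_{5} + v_{6} = v_{3}  ⇒ sig = ⟨3 | 1⟩
  P = {2,5,6}:  v_{2} + v_{5} + v_{6} = v_{1} + 2·v_{3}  ⇒ sig = ⟨3 | 1 2⟩

Signatures (|P|; sorted positive RHS coefficients), sorted:
    ⟨2 | 0⟩
    ⟨2 | 1⟩
    ⟨2 | 1 1⟩
    ⟨2 | 1 1 1⟩
    ⟨3 | 1⟩
    ⟨3 | 1⟩
    ⟨3 | 1 2⟩


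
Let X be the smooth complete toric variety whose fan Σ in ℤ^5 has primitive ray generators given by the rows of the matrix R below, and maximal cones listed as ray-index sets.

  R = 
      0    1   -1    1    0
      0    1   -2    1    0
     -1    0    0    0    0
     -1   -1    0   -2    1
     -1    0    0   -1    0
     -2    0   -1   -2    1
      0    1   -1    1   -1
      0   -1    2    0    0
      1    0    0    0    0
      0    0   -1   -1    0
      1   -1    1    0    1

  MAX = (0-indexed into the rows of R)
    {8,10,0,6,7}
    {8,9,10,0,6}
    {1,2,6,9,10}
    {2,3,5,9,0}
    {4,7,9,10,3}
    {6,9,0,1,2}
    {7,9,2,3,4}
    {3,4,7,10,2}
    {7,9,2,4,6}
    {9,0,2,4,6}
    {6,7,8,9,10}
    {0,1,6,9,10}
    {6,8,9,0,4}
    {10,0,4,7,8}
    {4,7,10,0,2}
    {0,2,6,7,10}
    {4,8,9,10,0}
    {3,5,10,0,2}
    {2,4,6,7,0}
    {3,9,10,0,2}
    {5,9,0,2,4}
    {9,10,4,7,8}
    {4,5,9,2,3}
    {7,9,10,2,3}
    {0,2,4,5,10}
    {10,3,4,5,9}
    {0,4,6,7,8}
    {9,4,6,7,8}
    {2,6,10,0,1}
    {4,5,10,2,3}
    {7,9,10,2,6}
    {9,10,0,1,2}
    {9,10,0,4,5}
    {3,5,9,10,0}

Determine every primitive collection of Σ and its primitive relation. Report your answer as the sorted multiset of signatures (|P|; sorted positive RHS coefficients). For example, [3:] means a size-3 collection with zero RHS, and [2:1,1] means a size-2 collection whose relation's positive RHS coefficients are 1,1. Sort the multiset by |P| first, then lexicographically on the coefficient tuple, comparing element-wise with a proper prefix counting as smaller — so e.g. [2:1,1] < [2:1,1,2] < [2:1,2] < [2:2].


|primitive collections| = 18. Relations:

  P = {2,8}:  v_{2} + v_{8} = 0  ⇒ sig = [2:]
  P = {3,6}:  v_{3} + v_{6} = v_{2} + v_{9}  ⇒ sig = [2:1,1]
  P = {1,4}:  v_{1} + v_{4} = v_{0} + v_{2} + v_{9}  ⇒ sig = [2:1,1,1]
  P = {1,7}:  v_{1} + v_{7} = v_{2} + v_{6} + v_{10}  ⇒ sig = [2:1,1,1]
  P = {3,8}:  v_{3} + v_{8} = v_{4} + v_{9} + v_{10}  ⇒ sig = [2:1,1,1]
  P = {1,8}:  v_{1} + v_{8} = v_{0} + v_{6} + v_{9} + v_{10}  ⇒ sig = [2:1,1,1,1]
  P = {5,6}:  v_{5} + v_{6} = v_{0} + v_{2} + v_{4} + v_{9}  ⇒ sig = [2:1,1,1,1]
  P = {1,5}:  v_{1} + v_{5} = 2·v_{0} + v_{2} + v_{3} + v_{9}  ⇒ sig = [2:1,1,1,2]
  P = {5,8}:  v_{5} + v_{8} = v_{0} + 2·v_{4} + v_{9} + v_{10}  ⇒ sig = [2:1,1,1,2]
  P = {5,7}:  v_{5} + v_{7} = v_{2} + 2·v_{4} + v_{10}  ⇒ sig = [2:1,1,2]
  P = {1,3}:  v_{1} + v_{3} = v_{0} + 2·v_{2} + 2·v_{9} + v_{10}  ⇒ sig = [2:1,1,2,2]
  P = {0,7,9}:  v_{0} + v_{7} + v_{9} = 0  ⇒ sig = [3:]
  P = {4,6,10}:  v_{4} + v_{6} + v_{10} = 0  ⇒ sig = [3:]
  P = {0,3,4}:  v_{0} + v_{3} + v_{4} = v_{5}  ⇒ sig = [3:1]
  P = {0,3,7}:  v_{0} + v_{3} + v_{7} = v_{2} + v_{4} + v_{10}  ⇒ sig = [3:1,1,1]
  P = {2,4,9,10}:  v_{2} + v_{4} + v_{9} + v_{10} = v_{3}  ⇒ sig = [4:1]
  P = {2,5,9,10}:  v_{2} + v_{5} + v_{9} + v_{10} = v_{0} + 2·v_{3}  ⇒ sig = [4:1,2]
  P = {0,2,6,9,10}:  v_{0} + v_{2} + v_{6} + v_{9} + v_{10} = v_{1}  ⇒ sig = [5:1]

Sorted signature multiset PRS(X):
{ [2:],  [2:1,1],  [2:1,1,1] ×3,  [2:1,1,1,1] ×2,  [2:1,1,1,2] ×2,  [2:1,1,2],  [2:1,1,2,2],  [3:] ×2,  [3:1],  [3:1,1,1],  [4:1],  [4:1,2],  [5:1] }
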